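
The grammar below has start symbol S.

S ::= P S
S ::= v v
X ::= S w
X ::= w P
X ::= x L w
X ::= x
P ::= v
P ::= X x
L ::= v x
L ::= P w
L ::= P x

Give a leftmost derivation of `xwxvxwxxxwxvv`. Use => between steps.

S=>PS=>XxS=>xLwxS=>xPxwxS=>xXxxwxS=>xwPxxwxS=>xwXxxxwxS=>xwxLwxxxwxS=>xwxvxwxxxwxS=>xwxvxwxxxwxvv

S => PS   [S ::= P S]
PS => XxS   [P ::= X x]
XxS => xLwxS   [X ::= x L w]
xLwxS => xPxwxS   [L ::= P x]
xPxwxS => xXxxwxS   [P ::= X x]
xXxxwxS => xwPxxwxS   [X ::= w P]
xwPxxwxS => xwXxxxwxS   [P ::= X x]
xwXxxxwxS => xwxLwxxxwxS   [X ::= x L w]
xwxLwxxxwxS => xwxvxwxxxwxS   [L ::= v x]
xwxvxwxxxwxS => xwxvxwxxxwxvv   [S ::= v v]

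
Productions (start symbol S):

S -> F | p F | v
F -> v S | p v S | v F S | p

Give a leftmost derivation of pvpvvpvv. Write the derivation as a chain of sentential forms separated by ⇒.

S ⇒ pF ⇒ pvS ⇒ pvpF ⇒ pvpvS ⇒ pvpvF ⇒ pvpvvFS ⇒ pvpvvpS ⇒ pvpvvpF ⇒ pvpvvpvS ⇒ pvpvvpvv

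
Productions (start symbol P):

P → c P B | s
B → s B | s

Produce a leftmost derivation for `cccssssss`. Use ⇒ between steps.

P ⇒ cPB ⇒ ccPBB ⇒ cccPBBB ⇒ cccsBBB ⇒ cccssBBB ⇒ cccsssBB ⇒ cccssssBB ⇒ cccsssssB ⇒ cccssssss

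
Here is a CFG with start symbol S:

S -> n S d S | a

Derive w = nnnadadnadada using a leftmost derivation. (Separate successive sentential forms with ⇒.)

S ⇒ nSdS ⇒ nnSdSdS ⇒ nnnSdSdSdS ⇒ nnnadSdSdS ⇒ nnnadadSdS ⇒ nnnadadnSdSdS ⇒ nnnadadnadSdS ⇒ nnnadadnadadS ⇒ nnnadadnadada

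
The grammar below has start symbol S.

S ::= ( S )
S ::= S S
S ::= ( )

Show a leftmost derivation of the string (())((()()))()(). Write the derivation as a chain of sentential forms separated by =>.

S=>SS=>(S)S=>(())S=>(())SS=>(())SSS=>(())(S)SS=>(())((S))SS=>(())((SS))SS=>(())((()S))SS=>(())((()()))SS=>(())((()()))()S=>(())((()()))()()

S => SS   [S ::= S S]
SS => (S)S   [S ::= ( S )]
(S)S => (())S   [S ::= ( )]
(())S => (())SS   [S ::= S S]
(())SS => (())SSS   [S ::= S S]
(())SSS => (())(S)SS   [S ::= ( S )]
(())(S)SS => (())((S))SS   [S ::= ( S )]
(())((S))SS => (())((SS))SS   [S ::= S S]
(())((SS))SS => (())((()S))SS   [S ::= ( )]
(())((()S))SS => (())((()()))SS   [S ::= ( )]
(())((()()))SS => (())((()()))()S   [S ::= ( )]
(())((()()))()S => (())((()()))()()   [S ::= ( )]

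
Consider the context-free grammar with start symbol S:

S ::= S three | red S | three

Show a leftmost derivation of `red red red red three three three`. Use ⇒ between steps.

S ⇒ S three ⇒ red S three ⇒ red red S three ⇒ red red red S three ⇒ red red red S three three ⇒ red red red red S three three ⇒ red red red red three three three

S ⇒ S three   [S ::= S three]
S three ⇒ red S three   [S ::= red S]
red S three ⇒ red red S three   [S ::= red S]
red red S three ⇒ red red red S three   [S ::= red S]
red red red S three ⇒ red red red S three three   [S ::= S three]
red red red S three three ⇒ red red red red S three three   [S ::= red S]
red red red red S three three ⇒ red red red red three three three   [S ::= three]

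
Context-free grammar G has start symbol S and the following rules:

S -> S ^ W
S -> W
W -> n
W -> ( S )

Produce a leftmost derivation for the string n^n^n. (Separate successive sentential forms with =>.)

S => S^W => S^W^W => W^W^W => n^W^W => n^n^W => n^n^n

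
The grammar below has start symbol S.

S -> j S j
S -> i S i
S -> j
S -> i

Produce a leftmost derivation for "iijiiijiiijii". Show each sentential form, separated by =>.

S=>iSi=>iiSii=>iijSjii=>iijiSijii=>iijiiSiijii=>iijiiiSiiijii=>iijiiijiiijii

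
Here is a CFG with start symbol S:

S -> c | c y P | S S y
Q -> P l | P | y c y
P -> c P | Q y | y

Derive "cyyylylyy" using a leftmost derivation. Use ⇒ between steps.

S ⇒ cyP ⇒ cyQy ⇒ cyPy ⇒ cyQyy ⇒ cyPlyy ⇒ cyQylyy ⇒ cyPlylyy ⇒ cyQylylyy ⇒ cyPylylyy ⇒ cyyylylyy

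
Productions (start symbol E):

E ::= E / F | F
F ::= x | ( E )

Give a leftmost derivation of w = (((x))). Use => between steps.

E => F   [E ::= F]
F => (E)   [F ::= ( E )]
(E) => (F)   [E ::= F]
(F) => ((E))   [F ::= ( E )]
((E)) => ((F))   [E ::= F]
((F)) => (((E)))   [F ::= ( E )]
(((E))) => (((F)))   [E ::= F]
(((F))) => (((x)))   [F ::= x]

E => F => (E) => (F) => ((E)) => ((F)) => (((E))) => (((F))) => (((x)))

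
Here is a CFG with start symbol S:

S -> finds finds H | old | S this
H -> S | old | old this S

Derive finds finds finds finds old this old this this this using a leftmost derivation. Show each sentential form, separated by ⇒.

S ⇒ S this ⇒ finds finds H this ⇒ finds finds S this ⇒ finds finds S this this ⇒ finds finds S this this this ⇒ finds finds finds finds H this this this ⇒ finds finds finds finds old this S this this this ⇒ finds finds finds finds old this old this this this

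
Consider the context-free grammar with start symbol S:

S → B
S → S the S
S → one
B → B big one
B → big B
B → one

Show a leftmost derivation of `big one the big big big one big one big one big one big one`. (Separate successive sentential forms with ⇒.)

S ⇒ S the S   [S → S the S]
S the S ⇒ B the S   [S → B]
B the S ⇒ big B the S   [B → big B]
big B the S ⇒ big one the S   [B → one]
big one the S ⇒ big one the B   [S → B]
big one the B ⇒ big one the B big one   [B → B big one]
big one the B big one ⇒ big one the B big one big one   [B → B big one]
big one the B big one big one ⇒ big one the big B big one big one   [B → big B]
big one the big B big one big one ⇒ big one the big B big one big one big one   [B → B big one]
big one the big B big one big one big one ⇒ big one the big big B big one big one big one   [B → big B]
big one the big big B big one big one big one ⇒ big one the big big big B big one big one big one   [B → big B]
big one the big big big B big one big one big one ⇒ big one the big big big B big one big one big one big one   [B → B big one]
big one the big big big B big one big one big one big one ⇒ big one the big big big one big one big one big one big one   [B → one]

S ⇒ S the S ⇒ B the S ⇒ big B the S ⇒ big one the S ⇒ big one the B ⇒ big one the B big one ⇒ big one the B big one big one ⇒ big one the big B big one big one ⇒ big one the big B big one big one big one ⇒ big one the big big B big one big one big one ⇒ big one the big big big B big one big one big one ⇒ big one the big big big B big one big one big one big one ⇒ big one the big big big one big one big one big one big one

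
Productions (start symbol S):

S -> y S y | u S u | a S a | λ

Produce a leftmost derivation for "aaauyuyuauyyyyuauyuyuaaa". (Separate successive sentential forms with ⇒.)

S ⇒ aSa ⇒ aaSaa ⇒ aaaSaaa ⇒ aaauSuaaa ⇒ aaauySyuaaa ⇒ aaauyuSuyuaaa ⇒ aaauyuySyuyuaaa ⇒ aaauyuyuSuyuyuaaa ⇒ aaauyuyuaSauyuyuaaa ⇒ aaauyuyuauSuauyuyuaaa ⇒ aaauyuyuauySyuauyuyuaaa ⇒ aaauyuyuauyySyyuauyuyuaaa ⇒ aaauyuyuauyyyyuauyuyuaaa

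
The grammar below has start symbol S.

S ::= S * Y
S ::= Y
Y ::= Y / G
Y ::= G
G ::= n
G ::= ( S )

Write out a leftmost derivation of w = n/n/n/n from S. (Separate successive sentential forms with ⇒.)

S ⇒ Y   [S ::= Y]
Y ⇒ Y/G   [Y ::= Y / G]
Y/G ⇒ Y/G/G   [Y ::= Y / G]
Y/G/G ⇒ Y/G/G/G   [Y ::= Y / G]
Y/G/G/G ⇒ G/G/G/G   [Y ::= G]
G/G/G/G ⇒ n/G/G/G   [G ::= n]
n/G/G/G ⇒ n/n/G/G   [G ::= n]
n/n/G/G ⇒ n/n/n/G   [G ::= n]
n/n/n/G ⇒ n/n/n/n   [G ::= n]

S⇒Y⇒Y/G⇒Y/G/G⇒Y/G/G/G⇒G/G/G/G⇒n/G/G/G⇒n/n/G/G⇒n/n/n/G⇒n/n/n/n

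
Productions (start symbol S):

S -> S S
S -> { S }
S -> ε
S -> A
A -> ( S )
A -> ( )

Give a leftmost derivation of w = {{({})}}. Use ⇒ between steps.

S ⇒ {S} ⇒ {SS} ⇒ {SSS} ⇒ {{S}SS} ⇒ {{A}SS} ⇒ {{(S)}SS} ⇒ {{({S})}SS} ⇒ {{({})}SS} ⇒ {{({})}S} ⇒ {{({})}}

S ⇒ {S}   [S -> { S }]
{S} ⇒ {SS}   [S -> S S]
{SS} ⇒ {SSS}   [S -> S S]
{SSS} ⇒ {{S}SS}   [S -> { S }]
{{S}SS} ⇒ {{A}SS}   [S -> A]
{{A}SS} ⇒ {{(S)}SS}   [A -> ( S )]
{{(S)}SS} ⇒ {{({S})}SS}   [S -> { S }]
{{({S})}SS} ⇒ {{({})}SS}   [S -> ε]
{{({})}SS} ⇒ {{({})}S}   [S -> ε]
{{({})}S} ⇒ {{({})}}   [S -> ε]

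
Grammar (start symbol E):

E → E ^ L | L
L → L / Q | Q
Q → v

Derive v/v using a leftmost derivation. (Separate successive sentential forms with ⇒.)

E⇒L⇒L/Q⇒Q/Q⇒v/Q⇒v/v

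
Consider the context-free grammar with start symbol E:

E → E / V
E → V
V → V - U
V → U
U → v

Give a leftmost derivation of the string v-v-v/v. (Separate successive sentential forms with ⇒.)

E ⇒ E/V   [E → E / V]
E/V ⇒ V/V   [E → V]
V/V ⇒ V-U/V   [V → V - U]
V-U/V ⇒ V-U-U/V   [V → V - U]
V-U-U/V ⇒ U-U-U/V   [V → U]
U-U-U/V ⇒ v-U-U/V   [U → v]
v-U-U/V ⇒ v-v-U/V   [U → v]
v-v-U/V ⇒ v-v-v/V   [U → v]
v-v-v/V ⇒ v-v-v/U   [V → U]
v-v-v/U ⇒ v-v-v/v   [U → v]

E⇒E/V⇒V/V⇒V-U/V⇒V-U-U/V⇒U-U-U/V⇒v-U-U/V⇒v-v-U/V⇒v-v-v/V⇒v-v-v/U⇒v-v-v/v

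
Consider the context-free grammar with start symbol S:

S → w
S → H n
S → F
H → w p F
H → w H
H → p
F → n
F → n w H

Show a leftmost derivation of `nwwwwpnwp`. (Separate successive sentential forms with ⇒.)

S ⇒ F   [S → F]
F ⇒ nwH   [F → n w H]
nwH ⇒ nwwH   [H → w H]
nwwH ⇒ nwwwH   [H → w H]
nwwwH ⇒ nwwwwpF   [H → w p F]
nwwwwpF ⇒ nwwwwpnwH   [F → n w H]
nwwwwpnwH ⇒ nwwwwpnwp   [H → p]

S⇒F⇒nwH⇒nwwH⇒nwwwH⇒nwwwwpF⇒nwwwwpnwH⇒nwwwwpnwp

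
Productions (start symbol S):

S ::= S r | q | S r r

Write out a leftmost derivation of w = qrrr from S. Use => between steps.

S => Srr => Srrr => qrrr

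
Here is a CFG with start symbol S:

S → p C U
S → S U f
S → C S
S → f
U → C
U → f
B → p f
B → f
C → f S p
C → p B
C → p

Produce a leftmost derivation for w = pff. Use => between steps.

S => CS   [S → C S]
CS => pBS   [C → p B]
pBS => pfS   [B → f]
pfS => pff   [S → f]

S => CS => pBS => pfS => pff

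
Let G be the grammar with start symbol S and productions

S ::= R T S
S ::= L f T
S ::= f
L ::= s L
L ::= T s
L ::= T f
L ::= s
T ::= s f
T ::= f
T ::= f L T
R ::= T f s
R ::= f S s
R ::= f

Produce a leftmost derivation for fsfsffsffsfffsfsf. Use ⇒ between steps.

S ⇒ LfT ⇒ TsfT ⇒ fLTsfT ⇒ fTsTsfT ⇒ fsfsTsfT ⇒ fsfsfLTsfT ⇒ fsfsfTfTsfT ⇒ fsfsffLTfTsfT ⇒ fsfsffsLTfTsfT ⇒ fsfsffsTfTfTsfT ⇒ fsfsffsffTfTsfT ⇒ fsfsffsffsffTsfT ⇒ fsfsffsffsfffsfT ⇒ fsfsffsffsfffsfsf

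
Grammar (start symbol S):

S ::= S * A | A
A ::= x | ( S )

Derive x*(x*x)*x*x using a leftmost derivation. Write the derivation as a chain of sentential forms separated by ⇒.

S⇒S*A⇒S*A*A⇒S*A*A*A⇒A*A*A*A⇒x*A*A*A⇒x*(S)*A*A⇒x*(S*A)*A*A⇒x*(A*A)*A*A⇒x*(x*A)*A*A⇒x*(x*x)*A*A⇒x*(x*x)*x*A⇒x*(x*x)*x*x

S ⇒ S*A   [S ::= S * A]
S*A ⇒ S*A*A   [S ::= S * A]
S*A*A ⇒ S*A*A*A   [S ::= S * A]
S*A*A*A ⇒ A*A*A*A   [S ::= A]
A*A*A*A ⇒ x*A*A*A   [A ::= x]
x*A*A*A ⇒ x*(S)*A*A   [A ::= ( S )]
x*(S)*A*A ⇒ x*(S*A)*A*A   [S ::= S * A]
x*(S*A)*A*A ⇒ x*(A*A)*A*A   [S ::= A]
x*(A*A)*A*A ⇒ x*(x*A)*A*A   [A ::= x]
x*(x*A)*A*A ⇒ x*(x*x)*A*A   [A ::= x]
x*(x*x)*A*A ⇒ x*(x*x)*x*A   [A ::= x]
x*(x*x)*x*A ⇒ x*(x*x)*x*x   [A ::= x]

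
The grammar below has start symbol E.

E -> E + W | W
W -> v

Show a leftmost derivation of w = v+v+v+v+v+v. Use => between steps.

E => E+W   [E -> E + W]
E+W => E+W+W   [E -> E + W]
E+W+W => E+W+W+W   [E -> E + W]
E+W+W+W => E+W+W+W+W   [E -> E + W]
E+W+W+W+W => E+W+W+W+W+W   [E -> E + W]
E+W+W+W+W+W => W+W+W+W+W+W   [E -> W]
W+W+W+W+W+W => v+W+W+W+W+W   [W -> v]
v+W+W+W+W+W => v+v+W+W+W+W   [W -> v]
v+v+W+W+W+W => v+v+v+W+W+W   [W -> v]
v+v+v+W+W+W => v+v+v+v+W+W   [W -> v]
v+v+v+v+W+W => v+v+v+v+v+W   [W -> v]
v+v+v+v+v+W => v+v+v+v+v+v   [W -> v]

E=>E+W=>E+W+W=>E+W+W+W=>E+W+W+W+W=>E+W+W+W+W+W=>W+W+W+W+W+W=>v+W+W+W+W+W=>v+v+W+W+W+W=>v+v+v+W+W+W=>v+v+v+v+W+W=>v+v+v+v+v+W=>v+v+v+v+v+v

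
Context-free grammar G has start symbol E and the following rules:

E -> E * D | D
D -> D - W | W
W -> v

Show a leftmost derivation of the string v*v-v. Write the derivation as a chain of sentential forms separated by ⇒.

E⇒E*D⇒D*D⇒W*D⇒v*D⇒v*D-W⇒v*W-W⇒v*v-W⇒v*v-v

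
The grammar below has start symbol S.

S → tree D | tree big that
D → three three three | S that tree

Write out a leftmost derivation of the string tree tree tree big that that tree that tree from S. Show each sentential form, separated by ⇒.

S ⇒ tree D   [S → tree D]
tree D ⇒ tree S that tree   [D → S that tree]
tree S that tree ⇒ tree tree D that tree   [S → tree D]
tree tree D that tree ⇒ tree tree S that tree that tree   [D → S that tree]
tree tree S that tree that tree ⇒ tree tree tree big that that tree that tree   [S → tree big that]

S ⇒ tree D ⇒ tree S that tree ⇒ tree tree D that tree ⇒ tree tree S that tree that tree ⇒ tree tree tree big that that tree that tree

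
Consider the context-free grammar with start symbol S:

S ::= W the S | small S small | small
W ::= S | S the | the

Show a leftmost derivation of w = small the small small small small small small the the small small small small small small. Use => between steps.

S => W the S => S the S => small the S => small the small S small => small the small small S small small => small the small small small S small small small => small the small small small small S small small small small => small the small small small small small S small small small small small => small the small small small small small W the S small small small small small => small the small small small small small S the the S small small small small small => small the small small small small small small the the S small small small small small => small the small small small small small small the the small small small small small small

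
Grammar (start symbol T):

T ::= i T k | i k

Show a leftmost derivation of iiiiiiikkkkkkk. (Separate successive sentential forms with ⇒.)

T⇒iTk⇒iiTkk⇒iiiTkkk⇒iiiiTkkkk⇒iiiiiTkkkkk⇒iiiiiiTkkkkkk⇒iiiiiiikkkkkkk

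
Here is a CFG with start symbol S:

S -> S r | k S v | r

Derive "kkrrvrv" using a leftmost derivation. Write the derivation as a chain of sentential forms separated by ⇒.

S ⇒ kSv   [S -> k S v]
kSv ⇒ kSrv   [S -> S r]
kSrv ⇒ kkSvrv   [S -> k S v]
kkSvrv ⇒ kkSrvrv   [S -> S r]
kkSrvrv ⇒ kkrrvrv   [S -> r]

S⇒kSv⇒kSrv⇒kkSvrv⇒kkSrvrv⇒kkrrvrv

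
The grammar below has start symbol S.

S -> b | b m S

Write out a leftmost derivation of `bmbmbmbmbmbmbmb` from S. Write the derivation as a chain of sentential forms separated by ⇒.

S ⇒ bmS   [S -> b m S]
bmS ⇒ bmbmS   [S -> b m S]
bmbmS ⇒ bmbmbmS   [S -> b m S]
bmbmbmS ⇒ bmbmbmbmS   [S -> b m S]
bmbmbmbmS ⇒ bmbmbmbmbmS   [S -> b m S]
bmbmbmbmbmS ⇒ bmbmbmbmbmbmS   [S -> b m S]
bmbmbmbmbmbmS ⇒ bmbmbmbmbmbmbmS   [S -> b m S]
bmbmbmbmbmbmbmS ⇒ bmbmbmbmbmbmbmb   [S -> b]

S⇒bmS⇒bmbmS⇒bmbmbmS⇒bmbmbmbmS⇒bmbmbmbmbmS⇒bmbmbmbmbmbmS⇒bmbmbmbmbmbmbmS⇒bmbmbmbmbmbmbmb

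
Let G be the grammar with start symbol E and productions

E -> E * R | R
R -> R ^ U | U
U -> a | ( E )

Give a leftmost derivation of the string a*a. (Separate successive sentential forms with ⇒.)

E ⇒ E*R ⇒ R*R ⇒ U*R ⇒ a*R ⇒ a*U ⇒ a*a

E ⇒ E*R   [E -> E * R]
E*R ⇒ R*R   [E -> R]
R*R ⇒ U*R   [R -> U]
U*R ⇒ a*R   [U -> a]
a*R ⇒ a*U   [R -> U]
a*U ⇒ a*a   [U -> a]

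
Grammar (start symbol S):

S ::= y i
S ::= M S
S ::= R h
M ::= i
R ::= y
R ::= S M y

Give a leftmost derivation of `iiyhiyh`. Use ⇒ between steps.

S⇒MS⇒iS⇒iMS⇒iiS⇒iiRh⇒iiSMyh⇒iiRhMyh⇒iiyhMyh⇒iiyhiyh

S ⇒ MS   [S ::= M S]
MS ⇒ iS   [M ::= i]
iS ⇒ iMS   [S ::= M S]
iMS ⇒ iiS   [M ::= i]
iiS ⇒ iiRh   [S ::= R h]
iiRh ⇒ iiSMyh   [R ::= S M y]
iiSMyh ⇒ iiRhMyh   [S ::= R h]
iiRhMyh ⇒ iiyhMyh   [R ::= y]
iiyhMyh ⇒ iiyhiyh   [M ::= i]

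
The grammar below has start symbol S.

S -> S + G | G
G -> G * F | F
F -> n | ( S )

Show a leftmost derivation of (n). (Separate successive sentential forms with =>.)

S => G => F => (S) => (G) => (F) => (n)

S => G   [S -> G]
G => F   [G -> F]
F => (S)   [F -> ( S )]
(S) => (G)   [S -> G]
(G) => (F)   [G -> F]
(F) => (n)   [F -> n]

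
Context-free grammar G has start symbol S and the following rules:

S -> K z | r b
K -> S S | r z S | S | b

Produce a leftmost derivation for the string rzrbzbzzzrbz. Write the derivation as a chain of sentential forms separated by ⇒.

S ⇒ Kz ⇒ SSz ⇒ KzSz ⇒ rzSzSz ⇒ rzKzzSz ⇒ rzSSzzSz ⇒ rzKzSzzSz ⇒ rzSzSzzSz ⇒ rzrbzSzzSz ⇒ rzrbzKzzzSz ⇒ rzrbzbzzzSz ⇒ rzrbzbzzzrbz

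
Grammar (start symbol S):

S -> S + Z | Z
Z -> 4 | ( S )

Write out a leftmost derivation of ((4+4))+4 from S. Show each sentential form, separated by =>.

S=>S+Z=>Z+Z=>(S)+Z=>(Z)+Z=>((S))+Z=>((S+Z))+Z=>((Z+Z))+Z=>((4+Z))+Z=>((4+4))+Z=>((4+4))+4

S => S+Z   [S -> S + Z]
S+Z => Z+Z   [S -> Z]
Z+Z => (S)+Z   [Z -> ( S )]
(S)+Z => (Z)+Z   [S -> Z]
(Z)+Z => ((S))+Z   [Z -> ( S )]
((S))+Z => ((S+Z))+Z   [S -> S + Z]
((S+Z))+Z => ((Z+Z))+Z   [S -> Z]
((Z+Z))+Z => ((4+Z))+Z   [Z -> 4]
((4+Z))+Z => ((4+4))+Z   [Z -> 4]
((4+4))+Z => ((4+4))+4   [Z -> 4]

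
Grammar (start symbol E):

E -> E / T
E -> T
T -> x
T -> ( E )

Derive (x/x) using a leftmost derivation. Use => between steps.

E => T   [E -> T]
T => (E)   [T -> ( E )]
(E) => (E/T)   [E -> E / T]
(E/T) => (T/T)   [E -> T]
(T/T) => (x/T)   [T -> x]
(x/T) => (x/x)   [T -> x]

E => T => (E) => (E/T) => (T/T) => (x/T) => (x/x)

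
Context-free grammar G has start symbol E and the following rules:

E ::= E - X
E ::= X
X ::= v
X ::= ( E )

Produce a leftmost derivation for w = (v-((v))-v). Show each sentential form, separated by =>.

E=>X=>(E)=>(E-X)=>(E-X-X)=>(X-X-X)=>(v-X-X)=>(v-(E)-X)=>(v-(X)-X)=>(v-((E))-X)=>(v-((X))-X)=>(v-((v))-X)=>(v-((v))-v)

E => X   [E ::= X]
X => (E)   [X ::= ( E )]
(E) => (E-X)   [E ::= E - X]
(E-X) => (E-X-X)   [E ::= E - X]
(E-X-X) => (X-X-X)   [E ::= X]
(X-X-X) => (v-X-X)   [X ::= v]
(v-X-X) => (v-(E)-X)   [X ::= ( E )]
(v-(E)-X) => (v-(X)-X)   [E ::= X]
(v-(X)-X) => (v-((E))-X)   [X ::= ( E )]
(v-((E))-X) => (v-((X))-X)   [E ::= X]
(v-((X))-X) => (v-((v))-X)   [X ::= v]
(v-((v))-X) => (v-((v))-v)   [X ::= v]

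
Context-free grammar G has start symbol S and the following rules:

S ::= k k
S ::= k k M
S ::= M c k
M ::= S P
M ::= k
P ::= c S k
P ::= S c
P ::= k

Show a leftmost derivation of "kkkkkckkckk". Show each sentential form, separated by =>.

S => kkM   [S ::= k k M]
kkM => kkSP   [M ::= S P]
kkSP => kkMckP   [S ::= M c k]
kkMckP => kkSPckP   [M ::= S P]
kkSPckP => kkMckPckP   [S ::= M c k]
kkMckPckP => kkSPckPckP   [M ::= S P]
kkSPckPckP => kkkkPckPckP   [S ::= k k]
kkkkPckPckP => kkkkkckPckP   [P ::= k]
kkkkkckPckP => kkkkkckkckP   [P ::= k]
kkkkkckkckP => kkkkkckkckk   [P ::= k]

S => kkM => kkSP => kkMckP => kkSPckP => kkMckPckP => kkSPckPckP => kkkkPckPckP => kkkkkckPckP => kkkkkckkckP => kkkkkckkckk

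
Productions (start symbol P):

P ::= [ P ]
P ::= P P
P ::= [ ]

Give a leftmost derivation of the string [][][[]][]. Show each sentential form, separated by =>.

P => PP   [P ::= P P]
PP => []P   [P ::= [ ]]
[]P => []PP   [P ::= P P]
[]PP => [][]P   [P ::= [ ]]
[][]P => [][]PP   [P ::= P P]
[][]PP => [][][P]P   [P ::= [ P ]]
[][][P]P => [][][[]]P   [P ::= [ ]]
[][][[]]P => [][][[]][]   [P ::= [ ]]

P=>PP=>[]P=>[]PP=>[][]P=>[][]PP=>[][][P]P=>[][][[]]P=>[][][[]][]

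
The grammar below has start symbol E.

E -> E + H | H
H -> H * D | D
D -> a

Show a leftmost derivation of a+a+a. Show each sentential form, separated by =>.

E => E+H   [E -> E + H]
E+H => E+H+H   [E -> E + H]
E+H+H => H+H+H   [E -> H]
H+H+H => D+H+H   [H -> D]
D+H+H => a+H+H   [D -> a]
a+H+H => a+D+H   [H -> D]
a+D+H => a+a+H   [D -> a]
a+a+H => a+a+D   [H -> D]
a+a+D => a+a+a   [D -> a]

E => E+H => E+H+H => H+H+H => D+H+H => a+H+H => a+D+H => a+a+H => a+a+D => a+a+a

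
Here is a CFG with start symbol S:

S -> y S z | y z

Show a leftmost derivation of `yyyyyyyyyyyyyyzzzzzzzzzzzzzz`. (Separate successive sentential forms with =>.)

S => ySz => yySzz => yyySzzz => yyyySzzzz => yyyyySzzzzz => yyyyyySzzzzzz => yyyyyyySzzzzzzz => yyyyyyyySzzzzzzzz => yyyyyyyyySzzzzzzzzz => yyyyyyyyyySzzzzzzzzzz => yyyyyyyyyyySzzzzzzzzzzz => yyyyyyyyyyyySzzzzzzzzzzzz => yyyyyyyyyyyyySzzzzzzzzzzzzz => yyyyyyyyyyyyyyzzzzzzzzzzzzzz

S => ySz   [S -> y S z]
ySz => yySzz   [S -> y S z]
yySzz => yyySzzz   [S -> y S z]
yyySzzz => yyyySzzzz   [S -> y S z]
yyyySzzzz => yyyyySzzzzz   [S -> y S z]
yyyyySzzzzz => yyyyyySzzzzzz   [S -> y S z]
yyyyyySzzzzzz => yyyyyyySzzzzzzz   [S -> y S z]
yyyyyyySzzzzzzz => yyyyyyyySzzzzzzzz   [S -> y S z]
yyyyyyyySzzzzzzzz => yyyyyyyyySzzzzzzzzz   [S -> y S z]
yyyyyyyyySzzzzzzzzz => yyyyyyyyyySzzzzzzzzzz   [S -> y S z]
yyyyyyyyyySzzzzzzzzzz => yyyyyyyyyyySzzzzzzzzzzz   [S -> y S z]
yyyyyyyyyyySzzzzzzzzzzz => yyyyyyyyyyyySzzzzzzzzzzzz   [S -> y S z]
yyyyyyyyyyyySzzzzzzzzzzzz => yyyyyyyyyyyyySzzzzzzzzzzzzz   [S -> y S z]
yyyyyyyyyyyyySzzzzzzzzzzzzz => yyyyyyyyyyyyyyzzzzzzzzzzzzzz   [S -> y z]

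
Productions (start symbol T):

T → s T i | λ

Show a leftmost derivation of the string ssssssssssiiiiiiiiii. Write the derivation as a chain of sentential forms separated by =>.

T => sTi   [T → s T i]
sTi => ssTii   [T → s T i]
ssTii => sssTiii   [T → s T i]
sssTiii => ssssTiiii   [T → s T i]
ssssTiiii => sssssTiiiii   [T → s T i]
sssssTiiiii => ssssssTiiiiii   [T → s T i]
ssssssTiiiiii => sssssssTiiiiiii   [T → s T i]
sssssssTiiiiiii => ssssssssTiiiiiiii   [T → s T i]
ssssssssTiiiiiiii => sssssssssTiiiiiiiii   [T → s T i]
sssssssssTiiiiiiiii => ssssssssssTiiiiiiiiii   [T → s T i]
ssssssssssTiiiiiiiiii => ssssssssssiiiiiiiiii   [T → λ]

T => sTi => ssTii => sssTiii => ssssTiiii => sssssTiiiii => ssssssTiiiiii => sssssssTiiiiiii => ssssssssTiiiiiiii => sssssssssTiiiiiiiii => ssssssssssTiiiiiiiiii => ssssssssssiiiiiiiiii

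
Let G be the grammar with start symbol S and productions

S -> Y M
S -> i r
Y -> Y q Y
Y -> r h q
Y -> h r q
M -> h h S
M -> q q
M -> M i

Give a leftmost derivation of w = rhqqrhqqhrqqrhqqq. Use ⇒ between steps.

S⇒YM⇒YqYM⇒YqYqYM⇒YqYqYqYM⇒rhqqYqYqYM⇒rhqqrhqqYqYM⇒rhqqrhqqhrqqYM⇒rhqqrhqqhrqqrhqM⇒rhqqrhqqhrqqrhqqq

S ⇒ YM   [S -> Y M]
YM ⇒ YqYM   [Y -> Y q Y]
YqYM ⇒ YqYqYM   [Y -> Y q Y]
YqYqYM ⇒ YqYqYqYM   [Y -> Y q Y]
YqYqYqYM ⇒ rhqqYqYqYM   [Y -> r h q]
rhqqYqYqYM ⇒ rhqqrhqqYqYM   [Y -> r h q]
rhqqrhqqYqYM ⇒ rhqqrhqqhrqqYM   [Y -> h r q]
rhqqrhqqhrqqYM ⇒ rhqqrhqqhrqqrhqM   [Y -> r h q]
rhqqrhqqhrqqrhqM ⇒ rhqqrhqqhrqqrhqqq   [M -> q q]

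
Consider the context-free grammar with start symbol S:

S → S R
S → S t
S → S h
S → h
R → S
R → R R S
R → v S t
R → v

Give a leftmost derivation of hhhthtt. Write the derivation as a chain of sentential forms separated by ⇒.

S⇒St⇒Stt⇒SRtt⇒StRtt⇒ShtRtt⇒ShhtRtt⇒hhhtRtt⇒hhhtStt⇒hhhthtt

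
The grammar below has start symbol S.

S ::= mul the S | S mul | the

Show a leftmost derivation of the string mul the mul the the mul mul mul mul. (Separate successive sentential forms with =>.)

S => mul the S => mul the mul the S => mul the mul the S mul => mul the mul the S mul mul => mul the mul the S mul mul mul => mul the mul the S mul mul mul mul => mul the mul the the mul mul mul mul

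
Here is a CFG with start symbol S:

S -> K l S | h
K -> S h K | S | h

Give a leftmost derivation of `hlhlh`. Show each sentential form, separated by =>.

S => KlS   [S -> K l S]
KlS => hlS   [K -> h]
hlS => hlKlS   [S -> K l S]
hlKlS => hlSlS   [K -> S]
hlSlS => hlhlS   [S -> h]
hlhlS => hlhlh   [S -> h]

S=>KlS=>hlS=>hlKlS=>hlSlS=>hlhlS=>hlhlh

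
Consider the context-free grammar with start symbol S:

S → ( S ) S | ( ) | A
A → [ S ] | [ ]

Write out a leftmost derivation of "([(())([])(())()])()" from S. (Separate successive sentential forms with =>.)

S => (S)S   [S → ( S ) S]
(S)S => (A)S   [S → A]
(A)S => ([S])S   [A → [ S ]]
([S])S => ([(S)S])S   [S → ( S ) S]
([(S)S])S => ([(())S])S   [S → ( )]
([(())S])S => ([(())(S)S])S   [S → ( S ) S]
([(())(S)S])S => ([(())(A)S])S   [S → A]
([(())(A)S])S => ([(())([])S])S   [A → [ ]]
([(())([])S])S => ([(())([])(S)S])S   [S → ( S ) S]
([(())([])(S)S])S => ([(())([])(())S])S   [S → ( )]
([(())([])(())S])S => ([(())([])(())()])S   [S → ( )]
([(())([])(())()])S => ([(())([])(())()])()   [S → ( )]

S => (S)S => (A)S => ([S])S => ([(S)S])S => ([(())S])S => ([(())(S)S])S => ([(())(A)S])S => ([(())([])S])S => ([(())([])(S)S])S => ([(())([])(())S])S => ([(())([])(())()])S => ([(())([])(())()])()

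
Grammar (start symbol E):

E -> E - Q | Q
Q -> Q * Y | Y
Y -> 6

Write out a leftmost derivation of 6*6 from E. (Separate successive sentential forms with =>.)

E=>Q=>Q*Y=>Y*Y=>6*Y=>6*6

E => Q   [E -> Q]
Q => Q*Y   [Q -> Q * Y]
Q*Y => Y*Y   [Q -> Y]
Y*Y => 6*Y   [Y -> 6]
6*Y => 6*6   [Y -> 6]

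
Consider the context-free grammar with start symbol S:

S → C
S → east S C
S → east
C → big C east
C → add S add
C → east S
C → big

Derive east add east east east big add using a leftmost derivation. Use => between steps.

S => C   [S → C]
C => east S   [C → east S]
east S => east C   [S → C]
east C => east add S add   [C → add S add]
east add S add => east add C add   [S → C]
east add C add => east add east S add   [C → east S]
east add east S add => east add east east S C add   [S → east S C]
east add east east S C add => east add east east east C add   [S → east]
east add east east east C add => east add east east east big add   [C → big]

S => C => east S => east C => east add S add => east add C add => east add east S add => east add east east S C add => east add east east east C add => east add east east east big add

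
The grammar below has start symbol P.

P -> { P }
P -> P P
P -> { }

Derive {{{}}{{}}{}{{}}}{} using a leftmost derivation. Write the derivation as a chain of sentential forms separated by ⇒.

P ⇒ PP ⇒ {P}P ⇒ {PP}P ⇒ {PPP}P ⇒ {{P}PP}P ⇒ {{{}}PP}P ⇒ {{{}}{P}P}P ⇒ {{{}}{{}}P}P ⇒ {{{}}{{}}PP}P ⇒ {{{}}{{}}{}P}P ⇒ {{{}}{{}}{}{P}}P ⇒ {{{}}{{}}{}{{}}}P ⇒ {{{}}{{}}{}{{}}}{}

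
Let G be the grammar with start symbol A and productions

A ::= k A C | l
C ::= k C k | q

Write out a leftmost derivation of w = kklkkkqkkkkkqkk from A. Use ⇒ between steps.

A ⇒ kAC ⇒ kkACC ⇒ kklCC ⇒ kklkCkC ⇒ kklkkCkkC ⇒ kklkkkCkkkC ⇒ kklkkkqkkkC ⇒ kklkkkqkkkkCk ⇒ kklkkkqkkkkkCkk ⇒ kklkkkqkkkkkqkk

A ⇒ kAC   [A ::= k A C]
kAC ⇒ kkACC   [A ::= k A C]
kkACC ⇒ kklCC   [A ::= l]
kklCC ⇒ kklkCkC   [C ::= k C k]
kklkCkC ⇒ kklkkCkkC   [C ::= k C k]
kklkkCkkC ⇒ kklkkkCkkkC   [C ::= k C k]
kklkkkCkkkC ⇒ kklkkkqkkkC   [C ::= q]
kklkkkqkkkC ⇒ kklkkkqkkkkCk   [C ::= k C k]
kklkkkqkkkkCk ⇒ kklkkkqkkkkkCkk   [C ::= k C k]
kklkkkqkkkkkCkk ⇒ kklkkkqkkkkkqkk   [C ::= q]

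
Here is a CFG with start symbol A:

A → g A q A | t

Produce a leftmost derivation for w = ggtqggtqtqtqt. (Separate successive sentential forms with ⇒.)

A ⇒ gAqA ⇒ ggAqAqA ⇒ ggtqAqA ⇒ ggtqgAqAqA ⇒ ggtqggAqAqAqA ⇒ ggtqggtqAqAqA ⇒ ggtqggtqtqAqA ⇒ ggtqggtqtqtqA ⇒ ggtqggtqtqtqt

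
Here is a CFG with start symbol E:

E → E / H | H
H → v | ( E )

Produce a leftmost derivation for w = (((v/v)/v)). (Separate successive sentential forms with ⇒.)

E ⇒ H   [E → H]
H ⇒ (E)   [H → ( E )]
(E) ⇒ (H)   [E → H]
(H) ⇒ ((E))   [H → ( E )]
((E)) ⇒ ((E/H))   [E → E / H]
((E/H)) ⇒ ((H/H))   [E → H]
((H/H)) ⇒ (((E)/H))   [H → ( E )]
(((E)/H)) ⇒ (((E/H)/H))   [E → E / H]
(((E/H)/H)) ⇒ (((H/H)/H))   [E → H]
(((H/H)/H)) ⇒ (((v/H)/H))   [H → v]
(((v/H)/H)) ⇒ (((v/v)/H))   [H → v]
(((v/v)/H)) ⇒ (((v/v)/v))   [H → v]

E⇒H⇒(E)⇒(H)⇒((E))⇒((E/H))⇒((H/H))⇒(((E)/H))⇒(((E/H)/H))⇒(((H/H)/H))⇒(((v/H)/H))⇒(((v/v)/H))⇒(((v/v)/v))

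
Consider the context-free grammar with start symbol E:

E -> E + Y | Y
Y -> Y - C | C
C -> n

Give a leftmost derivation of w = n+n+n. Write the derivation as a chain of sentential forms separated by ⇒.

E⇒E+Y⇒E+Y+Y⇒Y+Y+Y⇒C+Y+Y⇒n+Y+Y⇒n+C+Y⇒n+n+Y⇒n+n+C⇒n+n+n

E ⇒ E+Y   [E -> E + Y]
E+Y ⇒ E+Y+Y   [E -> E + Y]
E+Y+Y ⇒ Y+Y+Y   [E -> Y]
Y+Y+Y ⇒ C+Y+Y   [Y -> C]
C+Y+Y ⇒ n+Y+Y   [C -> n]
n+Y+Y ⇒ n+C+Y   [Y -> C]
n+C+Y ⇒ n+n+Y   [C -> n]
n+n+Y ⇒ n+n+C   [Y -> C]
n+n+C ⇒ n+n+n   [C -> n]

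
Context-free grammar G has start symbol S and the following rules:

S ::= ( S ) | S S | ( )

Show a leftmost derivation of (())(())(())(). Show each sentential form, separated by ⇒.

S ⇒ SS   [S ::= S S]
SS ⇒ SSS   [S ::= S S]
SSS ⇒ SSSS   [S ::= S S]
SSSS ⇒ (S)SSS   [S ::= ( S )]
(S)SSS ⇒ (())SSS   [S ::= ( )]
(())SSS ⇒ (())(S)SS   [S ::= ( S )]
(())(S)SS ⇒ (())(())SS   [S ::= ( )]
(())(())SS ⇒ (())(())(S)S   [S ::= ( S )]
(())(())(S)S ⇒ (())(())(())S   [S ::= ( )]
(())(())(())S ⇒ (())(())(())()   [S ::= ( )]

S ⇒ SS ⇒ SSS ⇒ SSSS ⇒ (S)SSS ⇒ (())SSS ⇒ (())(S)SS ⇒ (())(())SS ⇒ (())(())(S)S ⇒ (())(())(())S ⇒ (())(())(())()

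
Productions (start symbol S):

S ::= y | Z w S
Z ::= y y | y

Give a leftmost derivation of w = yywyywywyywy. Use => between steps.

S => ZwS => yywS => yywZwS => yywyywS => yywyywZwS => yywyywywS => yywyywywZwS => yywyywywyywS => yywyywywyywy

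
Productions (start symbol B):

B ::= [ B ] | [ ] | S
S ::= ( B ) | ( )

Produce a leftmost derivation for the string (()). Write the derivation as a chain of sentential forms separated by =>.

B=>S=>(B)=>(S)=>(())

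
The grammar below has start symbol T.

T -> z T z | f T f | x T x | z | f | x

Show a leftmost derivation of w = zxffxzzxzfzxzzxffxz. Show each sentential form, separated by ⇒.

T ⇒ zTz   [T -> z T z]
zTz ⇒ zxTxz   [T -> x T x]
zxTxz ⇒ zxfTfxz   [T -> f T f]
zxfTfxz ⇒ zxffTffxz   [T -> f T f]
zxffTffxz ⇒ zxffxTxffxz   [T -> x T x]
zxffxTxffxz ⇒ zxffxzTzxffxz   [T -> z T z]
zxffxzTzxffxz ⇒ zxffxzzTzzxffxz   [T -> z T z]
zxffxzzTzzxffxz ⇒ zxffxzzxTxzzxffxz   [T -> x T x]
zxffxzzxTxzzxffxz ⇒ zxffxzzxzTzxzzxffxz   [T -> z T z]
zxffxzzxzTzxzzxffxz ⇒ zxffxzzxzfzxzzxffxz   [T -> f]

T ⇒ zTz ⇒ zxTxz ⇒ zxfTfxz ⇒ zxffTffxz ⇒ zxffxTxffxz ⇒ zxffxzTzxffxz ⇒ zxffxzzTzzxffxz ⇒ zxffxzzxTxzzxffxz ⇒ zxffxzzxzTzxzzxffxz ⇒ zxffxzzxzfzxzzxffxz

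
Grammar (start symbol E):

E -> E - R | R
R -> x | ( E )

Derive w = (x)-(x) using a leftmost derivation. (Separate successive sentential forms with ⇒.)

E ⇒ E-R   [E -> E - R]
E-R ⇒ R-R   [E -> R]
R-R ⇒ (E)-R   [R -> ( E )]
(E)-R ⇒ (R)-R   [E -> R]
(R)-R ⇒ (x)-R   [R -> x]
(x)-R ⇒ (x)-(E)   [R -> ( E )]
(x)-(E) ⇒ (x)-(R)   [E -> R]
(x)-(R) ⇒ (x)-(x)   [R -> x]

E ⇒ E-R ⇒ R-R ⇒ (E)-R ⇒ (R)-R ⇒ (x)-R ⇒ (x)-(E) ⇒ (x)-(R) ⇒ (x)-(x)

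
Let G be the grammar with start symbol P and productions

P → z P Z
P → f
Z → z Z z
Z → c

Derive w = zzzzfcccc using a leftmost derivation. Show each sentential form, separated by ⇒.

P ⇒ zPZ   [P → z P Z]
zPZ ⇒ zzPZZ   [P → z P Z]
zzPZZ ⇒ zzzPZZZ   [P → z P Z]
zzzPZZZ ⇒ zzzzPZZZZ   [P → z P Z]
zzzzPZZZZ ⇒ zzzzfZZZZ   [P → f]
zzzzfZZZZ ⇒ zzzzfcZZZ   [Z → c]
zzzzfcZZZ ⇒ zzzzfccZZ   [Z → c]
zzzzfccZZ ⇒ zzzzfcccZ   [Z → c]
zzzzfcccZ ⇒ zzzzfcccc   [Z → c]

P ⇒ zPZ ⇒ zzPZZ ⇒ zzzPZZZ ⇒ zzzzPZZZZ ⇒ zzzzfZZZZ ⇒ zzzzfcZZZ ⇒ zzzzfccZZ ⇒ zzzzfcccZ ⇒ zzzzfcccc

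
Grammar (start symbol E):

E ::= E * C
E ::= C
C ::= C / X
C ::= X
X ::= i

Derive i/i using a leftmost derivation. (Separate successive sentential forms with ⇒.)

E ⇒ C ⇒ C/X ⇒ X/X ⇒ i/X ⇒ i/i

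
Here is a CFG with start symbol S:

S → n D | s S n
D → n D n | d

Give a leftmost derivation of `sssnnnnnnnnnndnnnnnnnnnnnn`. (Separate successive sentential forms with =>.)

S => sSn   [S → s S n]
sSn => ssSnn   [S → s S n]
ssSnn => sssSnnn   [S → s S n]
sssSnnn => sssnDnnn   [S → n D]
sssnDnnn => sssnnDnnnn   [D → n D n]
sssnnDnnnn => sssnnnDnnnnn   [D → n D n]
sssnnnDnnnnn => sssnnnnDnnnnnn   [D → n D n]
sssnnnnDnnnnnn => sssnnnnnDnnnnnnn   [D → n D n]
sssnnnnnDnnnnnnn => sssnnnnnnDnnnnnnnn   [D → n D n]
sssnnnnnnDnnnnnnnn => sssnnnnnnnDnnnnnnnnn   [D → n D n]
sssnnnnnnnDnnnnnnnnn => sssnnnnnnnnDnnnnnnnnnn   [D → n D n]
sssnnnnnnnnDnnnnnnnnnn => sssnnnnnnnnnDnnnnnnnnnnn   [D → n D n]
sssnnnnnnnnnDnnnnnnnnnnn => sssnnnnnnnnnnDnnnnnnnnnnnn   [D → n D n]
sssnnnnnnnnnnDnnnnnnnnnnnn => sssnnnnnnnnnndnnnnnnnnnnnn   [D → d]

S => sSn => ssSnn => sssSnnn => sssnDnnn => sssnnDnnnn => sssnnnDnnnnn => sssnnnnDnnnnnn => sssnnnnnDnnnnnnn => sssnnnnnnDnnnnnnnn => sssnnnnnnnDnnnnnnnnn => sssnnnnnnnnDnnnnnnnnnn => sssnnnnnnnnnDnnnnnnnnnnn => sssnnnnnnnnnnDnnnnnnnnnnnn => sssnnnnnnnnnndnnnnnnnnnnnn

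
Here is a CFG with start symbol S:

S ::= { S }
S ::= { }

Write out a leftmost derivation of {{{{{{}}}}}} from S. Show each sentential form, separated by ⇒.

S ⇒ {S}   [S ::= { S }]
{S} ⇒ {{S}}   [S ::= { S }]
{{S}} ⇒ {{{S}}}   [S ::= { S }]
{{{S}}} ⇒ {{{{S}}}}   [S ::= { S }]
{{{{S}}}} ⇒ {{{{{S}}}}}   [S ::= { S }]
{{{{{S}}}}} ⇒ {{{{{{}}}}}}   [S ::= { }]

S ⇒ {S} ⇒ {{S}} ⇒ {{{S}}} ⇒ {{{{S}}}} ⇒ {{{{{S}}}}} ⇒ {{{{{{}}}}}}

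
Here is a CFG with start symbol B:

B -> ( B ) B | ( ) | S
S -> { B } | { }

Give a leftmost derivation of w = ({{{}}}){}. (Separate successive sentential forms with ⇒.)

B⇒(B)B⇒(S)B⇒({B})B⇒({S})B⇒({{B}})B⇒({{S}})B⇒({{{}}})B⇒({{{}}})S⇒({{{}}}){}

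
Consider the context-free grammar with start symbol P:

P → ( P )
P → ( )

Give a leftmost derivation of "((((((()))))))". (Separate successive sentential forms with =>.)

P => (P) => ((P)) => (((P))) => ((((P)))) => (((((P))))) => ((((((P)))))) => ((((((()))))))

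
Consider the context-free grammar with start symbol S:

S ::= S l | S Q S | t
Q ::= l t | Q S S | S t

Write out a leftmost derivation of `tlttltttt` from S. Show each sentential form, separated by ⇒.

S ⇒ SQS ⇒ tQS ⇒ tQSSS ⇒ tltSSS ⇒ tltSQSSS ⇒ tlttQSSS ⇒ tlttltSSS ⇒ tlttlttSS ⇒ tlttltttS ⇒ tlttltttt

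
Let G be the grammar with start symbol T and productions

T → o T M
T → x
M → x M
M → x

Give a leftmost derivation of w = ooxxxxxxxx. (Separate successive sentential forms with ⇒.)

T ⇒ oTM   [T → o T M]
oTM ⇒ ooTMM   [T → o T M]
ooTMM ⇒ ooxMM   [T → x]
ooxMM ⇒ ooxxMM   [M → x M]
ooxxMM ⇒ ooxxxMM   [M → x M]
ooxxxMM ⇒ ooxxxxMM   [M → x M]
ooxxxxMM ⇒ ooxxxxxMM   [M → x M]
ooxxxxxMM ⇒ ooxxxxxxMM   [M → x M]
ooxxxxxxMM ⇒ ooxxxxxxxM   [M → x]
ooxxxxxxxM ⇒ ooxxxxxxxx   [M → x]

T⇒oTM⇒ooTMM⇒ooxMM⇒ooxxMM⇒ooxxxMM⇒ooxxxxMM⇒ooxxxxxMM⇒ooxxxxxxMM⇒ooxxxxxxxM⇒ooxxxxxxxx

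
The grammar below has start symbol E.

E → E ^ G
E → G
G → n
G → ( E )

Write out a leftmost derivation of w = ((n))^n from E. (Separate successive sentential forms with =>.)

E => E^G => G^G => (E)^G => (G)^G => ((E))^G => ((G))^G => ((n))^G => ((n))^n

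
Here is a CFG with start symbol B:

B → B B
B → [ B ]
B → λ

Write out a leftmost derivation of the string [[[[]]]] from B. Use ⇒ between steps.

B⇒[B]⇒[BB]⇒[BBB]⇒[[B]BB]⇒[[[B]]BB]⇒[[[[B]]]BB]⇒[[[[]]]BB]⇒[[[[]]]B]⇒[[[[]]]]

B ⇒ [B]   [B → [ B ]]
[B] ⇒ [BB]   [B → B B]
[BB] ⇒ [BBB]   [B → B B]
[BBB] ⇒ [[B]BB]   [B → [ B ]]
[[B]BB] ⇒ [[[B]]BB]   [B → [ B ]]
[[[B]]BB] ⇒ [[[[B]]]BB]   [B → [ B ]]
[[[[B]]]BB] ⇒ [[[[]]]BB]   [B → λ]
[[[[]]]BB] ⇒ [[[[]]]B]   [B → λ]
[[[[]]]B] ⇒ [[[[]]]]   [B → λ]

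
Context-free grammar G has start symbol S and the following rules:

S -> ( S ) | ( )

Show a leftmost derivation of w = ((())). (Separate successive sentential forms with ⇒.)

S ⇒ (S) ⇒ ((S)) ⇒ ((()))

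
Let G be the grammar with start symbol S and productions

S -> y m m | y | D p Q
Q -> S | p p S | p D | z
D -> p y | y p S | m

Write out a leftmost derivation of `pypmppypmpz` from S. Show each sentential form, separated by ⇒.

S⇒DpQ⇒pypQ⇒pypS⇒pypDpQ⇒pypmpQ⇒pypmppD⇒pypmppypS⇒pypmppypDpQ⇒pypmppypmpQ⇒pypmppypmpz

S ⇒ DpQ   [S -> D p Q]
DpQ ⇒ pypQ   [D -> p y]
pypQ ⇒ pypS   [Q -> S]
pypS ⇒ pypDpQ   [S -> D p Q]
pypDpQ ⇒ pypmpQ   [D -> m]
pypmpQ ⇒ pypmppD   [Q -> p D]
pypmppD ⇒ pypmppypS   [D -> y p S]
pypmppypS ⇒ pypmppypDpQ   [S -> D p Q]
pypmppypDpQ ⇒ pypmppypmpQ   [D -> m]
pypmppypmpQ ⇒ pypmppypmpz   [Q -> z]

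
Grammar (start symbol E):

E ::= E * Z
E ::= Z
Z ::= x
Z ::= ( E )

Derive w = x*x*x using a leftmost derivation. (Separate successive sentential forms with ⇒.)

E⇒E*Z⇒E*Z*Z⇒Z*Z*Z⇒x*Z*Z⇒x*x*Z⇒x*x*x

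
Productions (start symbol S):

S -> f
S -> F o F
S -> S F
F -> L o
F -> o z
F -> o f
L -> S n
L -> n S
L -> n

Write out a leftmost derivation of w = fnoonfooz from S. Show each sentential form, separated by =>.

S => SF => FoFF => LooFF => SnooFF => fnooFF => fnooLoF => fnoonSoF => fnoonfoF => fnoonfooz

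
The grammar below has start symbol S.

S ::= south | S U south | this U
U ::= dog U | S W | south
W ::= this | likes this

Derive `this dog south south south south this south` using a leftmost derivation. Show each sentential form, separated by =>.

S => S U south => this U U south => this dog U U south => this dog south U south => this dog south S W south => this dog south S U south W south => this dog south south U south W south => this dog south south south south W south => this dog south south south south this south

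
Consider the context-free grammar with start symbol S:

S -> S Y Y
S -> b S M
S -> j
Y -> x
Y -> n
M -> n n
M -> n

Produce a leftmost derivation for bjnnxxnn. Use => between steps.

S=>bSM=>bSYYM=>bSYYYYM=>bjYYYYM=>bjnYYYM=>bjnnYYM=>bjnnxYM=>bjnnxxM=>bjnnxxnn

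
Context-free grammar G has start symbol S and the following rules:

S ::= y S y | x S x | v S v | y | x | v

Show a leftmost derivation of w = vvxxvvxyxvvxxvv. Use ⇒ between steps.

S ⇒ vSv   [S ::= v S v]
vSv ⇒ vvSvv   [S ::= v S v]
vvSvv ⇒ vvxSxvv   [S ::= x S x]
vvxSxvv ⇒ vvxxSxxvv   [S ::= x S x]
vvxxSxxvv ⇒ vvxxvSvxxvv   [S ::= v S v]
vvxxvSvxxvv ⇒ vvxxvvSvvxxvv   [S ::= v S v]
vvxxvvSvvxxvv ⇒ vvxxvvxSxvvxxvv   [S ::= x S x]
vvxxvvxSxvvxxvv ⇒ vvxxvvxyxvvxxvv   [S ::= y]

S ⇒ vSv ⇒ vvSvv ⇒ vvxSxvv ⇒ vvxxSxxvv ⇒ vvxxvSvxxvv ⇒ vvxxvvSvvxxvv ⇒ vvxxvvxSxvvxxvv ⇒ vvxxvvxyxvvxxvv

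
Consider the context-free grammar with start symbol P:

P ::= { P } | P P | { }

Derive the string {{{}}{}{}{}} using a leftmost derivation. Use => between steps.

P => {P} => {PP} => {PPP} => {PPPP} => {{P}PPP} => {{{}}PPP} => {{{}}{}PP} => {{{}}{}{}P} => {{{}}{}{}{}}

P => {P}   [P ::= { P }]
{P} => {PP}   [P ::= P P]
{PP} => {PPP}   [P ::= P P]
{PPP} => {PPPP}   [P ::= P P]
{PPPP} => {{P}PPP}   [P ::= { P }]
{{P}PPP} => {{{}}PPP}   [P ::= { }]
{{{}}PPP} => {{{}}{}PP}   [P ::= { }]
{{{}}{}PP} => {{{}}{}{}P}   [P ::= { }]
{{{}}{}{}P} => {{{}}{}{}{}}   [P ::= { }]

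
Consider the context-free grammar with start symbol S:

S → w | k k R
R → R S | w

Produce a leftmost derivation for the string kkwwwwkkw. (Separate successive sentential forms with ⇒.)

S ⇒ kkR ⇒ kkRS ⇒ kkRSS ⇒ kkRSSS ⇒ kkRSSSS ⇒ kkwSSSS ⇒ kkwwSSS ⇒ kkwwwSS ⇒ kkwwwwS ⇒ kkwwwwkkR ⇒ kkwwwwkkw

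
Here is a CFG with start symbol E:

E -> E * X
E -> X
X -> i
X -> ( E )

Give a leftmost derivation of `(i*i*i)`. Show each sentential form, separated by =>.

E => X   [E -> X]
X => (E)   [X -> ( E )]
(E) => (E*X)   [E -> E * X]
(E*X) => (E*X*X)   [E -> E * X]
(E*X*X) => (X*X*X)   [E -> X]
(X*X*X) => (i*X*X)   [X -> i]
(i*X*X) => (i*i*X)   [X -> i]
(i*i*X) => (i*i*i)   [X -> i]

E => X => (E) => (E*X) => (E*X*X) => (X*X*X) => (i*X*X) => (i*i*X) => (i*i*i)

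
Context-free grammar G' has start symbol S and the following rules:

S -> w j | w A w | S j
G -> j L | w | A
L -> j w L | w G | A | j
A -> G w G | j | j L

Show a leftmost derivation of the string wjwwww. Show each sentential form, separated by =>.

S=>wAw=>wjLw=>wjAw=>wjGwGw=>wjwwGw=>wjwwww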